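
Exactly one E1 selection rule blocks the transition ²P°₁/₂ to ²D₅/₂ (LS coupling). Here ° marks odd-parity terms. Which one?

Parity must change: odd → even — passes.
ΔS = 0: S: 1/2 → 1/2 — passes.
ΔL = 0, ±1 (not L=0↔0): L: 1 → 2, ΔL = +1 — passes.
ΔJ = 0, ±1 (not J=0↔0): J: 1/2 → 5/2, ΔJ = +2 — fails.

the ΔJ = 0, ±1 rule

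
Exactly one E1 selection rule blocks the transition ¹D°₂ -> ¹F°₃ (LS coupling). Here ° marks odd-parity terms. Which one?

Initial level: S=0, L=2, J=2, parity odd. Final level: S=0, L=3, J=3, parity odd.
Parity must change: odd → odd — ✗.
ΔS = 0: S: 0 → 0 — ✓.
ΔL = 0, ±1 (not L=0↔0): L: 2 → 3, ΔL = +1 — ✓.
ΔJ = 0, ±1 (not J=0↔0): J: 2 → 3, ΔJ = +1 — ✓.

parity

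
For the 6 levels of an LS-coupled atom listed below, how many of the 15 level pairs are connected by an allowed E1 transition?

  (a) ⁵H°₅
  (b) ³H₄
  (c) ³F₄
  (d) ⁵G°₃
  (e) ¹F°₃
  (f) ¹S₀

(a)–(b): forbidden (ΔS).
(a)–(c): forbidden (ΔS, ΔL).
(a)–(d): forbidden (parity, ΔJ).
(a)–(e): forbidden (parity, ΔS, ΔL, ΔJ).
(a)–(f): forbidden (ΔS, ΔL, ΔJ).
(b)–(c): forbidden (parity, ΔL).
(b)–(d): forbidden (ΔS).
(b)–(e): forbidden (ΔS, ΔL).
(b)–(f): forbidden (parity, ΔS, ΔL, ΔJ).
(c)–(d): forbidden (ΔS).
(c)–(e): forbidden (ΔS).
(c)–(f): forbidden (parity, ΔS, ΔL, ΔJ).
(d)–(e): forbidden (parity, ΔS).
(d)–(f): forbidden (ΔS, ΔL, ΔJ).
(e)–(f): forbidden (ΔL, ΔJ).
Allowed pairs: 0 of 15.

0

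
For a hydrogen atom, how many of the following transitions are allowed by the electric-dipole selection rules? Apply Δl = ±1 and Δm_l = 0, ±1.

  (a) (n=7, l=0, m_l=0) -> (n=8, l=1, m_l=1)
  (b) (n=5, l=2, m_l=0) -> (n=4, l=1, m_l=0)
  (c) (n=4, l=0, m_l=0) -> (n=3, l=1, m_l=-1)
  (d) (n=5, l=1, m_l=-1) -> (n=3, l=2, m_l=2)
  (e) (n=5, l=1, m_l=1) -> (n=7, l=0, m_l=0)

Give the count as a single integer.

(a) allowed
(b) allowed
(c) allowed
(d) forbidden — Δm_l = +3 (E1 requires Δm_l = 0, ±1)
(e) allowed
Total allowed: 4 of 5.

4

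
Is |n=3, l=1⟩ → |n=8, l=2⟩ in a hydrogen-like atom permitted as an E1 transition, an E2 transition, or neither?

E1

Δl = 2 − 1 = +1; l_i + l_f = 3.
E1 (Δl = ±1): satisfied.
E2 (Δl = 0,±2, l_i+l_f ≥ 2): not satisfied.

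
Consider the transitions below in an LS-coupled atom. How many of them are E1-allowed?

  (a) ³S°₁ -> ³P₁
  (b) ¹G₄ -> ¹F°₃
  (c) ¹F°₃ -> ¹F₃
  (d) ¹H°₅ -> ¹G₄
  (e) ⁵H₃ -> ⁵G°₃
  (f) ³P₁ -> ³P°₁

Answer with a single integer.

(a) allowed
(b) allowed
(c) allowed
(d) allowed
(e) allowed
(f) allowed
Total allowed: 6 of 6.

6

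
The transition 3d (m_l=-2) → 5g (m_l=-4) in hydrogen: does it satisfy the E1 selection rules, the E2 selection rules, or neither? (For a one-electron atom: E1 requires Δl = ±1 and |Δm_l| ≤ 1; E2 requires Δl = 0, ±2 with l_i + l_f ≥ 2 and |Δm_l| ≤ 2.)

Δl = 4 − 2 = +2; l_i + l_f = 6.
Δm_l = -2.
E1 (Δl = ±1, |Δm_l| ≤ 1): not satisfied.
E2 (Δl = 0,±2, l_i+l_f ≥ 2, |Δm_l| ≤ 2): satisfied.

E2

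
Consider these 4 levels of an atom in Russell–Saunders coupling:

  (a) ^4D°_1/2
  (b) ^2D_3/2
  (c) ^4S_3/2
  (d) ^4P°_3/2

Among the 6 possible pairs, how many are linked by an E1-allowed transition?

1

(a)–(b): forbidden (ΔS).
(a)–(c): forbidden (ΔL).
(a)–(d): forbidden (parity).
(b)–(c): forbidden (parity, ΔS, ΔL).
(b)–(d): forbidden (ΔS).
(c)–(d): allowed.
Allowed pairs: 1 of 6.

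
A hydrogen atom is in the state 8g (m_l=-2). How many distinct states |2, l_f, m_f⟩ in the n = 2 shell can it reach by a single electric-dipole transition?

E1 requires l_f ∈ {3, 5}, but neither lies in [0, 1], so no final state is reachable.
Total: 0.

0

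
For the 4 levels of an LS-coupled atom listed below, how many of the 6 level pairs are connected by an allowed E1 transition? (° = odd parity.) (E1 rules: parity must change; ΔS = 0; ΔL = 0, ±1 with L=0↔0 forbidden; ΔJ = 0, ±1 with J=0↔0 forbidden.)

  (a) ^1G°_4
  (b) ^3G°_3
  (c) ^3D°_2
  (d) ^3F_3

2

(a)–(b): forbidden (parity, ΔS).
(a)–(c): forbidden (parity, ΔS, ΔL, ΔJ).
(a)–(d): forbidden (ΔS).
(b)–(c): forbidden (parity, ΔL).
(b)–(d): allowed.
(c)–(d): allowed.
Allowed pairs: 2 of 6.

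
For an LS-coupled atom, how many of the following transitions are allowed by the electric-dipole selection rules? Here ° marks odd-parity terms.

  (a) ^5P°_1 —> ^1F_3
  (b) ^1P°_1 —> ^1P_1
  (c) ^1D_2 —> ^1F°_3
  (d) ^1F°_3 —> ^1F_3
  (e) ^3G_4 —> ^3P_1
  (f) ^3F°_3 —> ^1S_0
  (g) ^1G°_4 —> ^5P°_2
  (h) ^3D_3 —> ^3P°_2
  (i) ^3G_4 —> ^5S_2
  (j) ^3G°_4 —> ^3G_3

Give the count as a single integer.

(a) forbidden (ΔS, ΔL, ΔJ fail)
(b) allowed
(c) allowed
(d) allowed
(e) forbidden (parity, ΔL, ΔJ fail)
(f) forbidden (ΔS, ΔL, ΔJ fail)
(g) forbidden (parity, ΔS, ΔL, ΔJ fail)
(h) allowed
(i) forbidden (parity, ΔS, ΔL, ΔJ fail)
(j) allowed
Total allowed: 5 of 10.

5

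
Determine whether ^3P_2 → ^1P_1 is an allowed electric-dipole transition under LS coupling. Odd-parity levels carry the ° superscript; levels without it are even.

forbidden

Parity must change: even → even — fails.
ΔS = 0: S: 1 → 0 — fails.
ΔL = 0, ±1 (not L=0↔0): L: 1 → 1, ΔL = +0 — ok.
ΔJ = 0, ±1 (not J=0↔0): J: 2 → 1, ΔJ = -1 — ok.
Rule(s) violated: parity, ΔS.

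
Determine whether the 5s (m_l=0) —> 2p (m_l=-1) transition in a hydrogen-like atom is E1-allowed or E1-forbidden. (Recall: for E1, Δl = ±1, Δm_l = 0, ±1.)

l: 0 → 1 (Δl = +1). Δl = ±1 ok.
Δm_l = -1 − (0) = -1. E1 requires Δm_l = 0, ±1: ok.
All E1 selection rules are satisfied.

allowed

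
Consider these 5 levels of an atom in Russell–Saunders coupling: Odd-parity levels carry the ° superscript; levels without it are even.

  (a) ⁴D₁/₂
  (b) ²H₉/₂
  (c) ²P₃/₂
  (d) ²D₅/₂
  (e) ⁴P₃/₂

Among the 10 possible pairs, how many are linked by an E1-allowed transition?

0

(a)–(b): forbidden (parity, ΔS, ΔL, ΔJ).
(a)–(c): forbidden (parity, ΔS).
(a)–(d): forbidden (parity, ΔS, ΔJ).
(a)–(e): forbidden (parity).
(b)–(c): forbidden (parity, ΔL, ΔJ).
(b)–(d): forbidden (parity, ΔL, ΔJ).
(b)–(e): forbidden (parity, ΔS, ΔL, ΔJ).
(c)–(d): forbidden (parity).
(c)–(e): forbidden (parity, ΔS).
(d)–(e): forbidden (parity, ΔS).
Allowed pairs: 0 of 10.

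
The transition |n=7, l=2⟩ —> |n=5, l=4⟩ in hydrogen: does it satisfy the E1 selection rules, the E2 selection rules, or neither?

E2

Δl = 4 − 2 = +2; l_i + l_f = 6.
E1 (Δl = ±1): not satisfied.
E2 (Δl = 0,±2, l_i+l_f ≥ 2): satisfied.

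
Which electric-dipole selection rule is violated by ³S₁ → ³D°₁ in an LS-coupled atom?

Initial level: S=1, L=0, J=1, parity even. Final level: S=1, L=2, J=1, parity odd.
Parity must change: even → odd — ok.
ΔS = 0: S: 1 → 1 — ok.
ΔL = 0, ±1 (not L=0↔0): L: 0 → 2, ΔL = +2 — fails.
ΔJ = 0, ±1 (not J=0↔0): J: 1 → 1, ΔJ = +0 — ok.

the ΔL = 0, ±1 rule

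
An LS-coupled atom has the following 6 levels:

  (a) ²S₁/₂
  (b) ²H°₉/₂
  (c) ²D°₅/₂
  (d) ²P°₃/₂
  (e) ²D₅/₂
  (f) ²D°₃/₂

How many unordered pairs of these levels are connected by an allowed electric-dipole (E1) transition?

(a)–(b): forbidden (ΔL, ΔJ).
(a)–(c): forbidden (ΔL, ΔJ).
(a)–(d): allowed.
(a)–(e): forbidden (parity, ΔL, ΔJ).
(a)–(f): forbidden (ΔL).
(b)–(c): forbidden (parity, ΔL, ΔJ).
(b)–(d): forbidden (parity, ΔL, ΔJ).
(b)–(e): forbidden (ΔL, ΔJ).
(b)–(f): forbidden (parity, ΔL, ΔJ).
(c)–(d): forbidden (parity).
(c)–(e): allowed.
(c)–(f): forbidden (parity).
(d)–(e): allowed.
(d)–(f): forbidden (parity).
(e)–(f): allowed.
Allowed pairs: 4 of 15.

4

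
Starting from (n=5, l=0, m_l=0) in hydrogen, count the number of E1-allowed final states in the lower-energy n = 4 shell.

E1 requires Δl = ±1, so l_f ∈ {-1, 1}; with 0 ≤ l_f ≤ n_f−1 = 3, the allowed l_f values are {1}.
For l_f = 1: m_f ∈ {m_i−1, m_i, m_i+1} ∩ [−1, 1] = {-1, 0, 1} → 3 states.
Total: 3.

3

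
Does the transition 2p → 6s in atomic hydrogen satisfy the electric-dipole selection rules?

allowed

Initial l = 1, final l = 0, so Δl = -1. E1 requires Δl = ±1: passes.
All E1 selection rules are satisfied.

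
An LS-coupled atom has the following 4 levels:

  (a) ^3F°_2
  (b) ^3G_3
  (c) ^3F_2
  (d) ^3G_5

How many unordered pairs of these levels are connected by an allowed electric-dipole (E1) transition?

2

(a)–(b): allowed.
(a)–(c): allowed.
(a)–(d): forbidden (ΔJ).
(b)–(c): forbidden (parity).
(b)–(d): forbidden (parity, ΔJ).
(c)–(d): forbidden (parity, ΔJ).
Allowed pairs: 2 of 6.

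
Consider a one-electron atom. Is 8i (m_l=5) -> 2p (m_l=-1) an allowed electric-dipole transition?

forbidden

l: 6 → 1 (Δl = -5). Δl = ±1 ✗.
Δm_l = -1 − (5) = -6. E1 requires Δm_l = 0, ±1: ✗.
The transition is electric-dipole forbidden.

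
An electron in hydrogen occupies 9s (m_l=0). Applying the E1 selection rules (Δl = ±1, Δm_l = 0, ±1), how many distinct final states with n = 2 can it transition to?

3

E1 requires Δl = ±1, so l_f ∈ {-1, 1}; with 0 ≤ l_f ≤ n_f−1 = 1, the allowed l_f values are {1}.
For l_f = 1: m_f ∈ {m_i−1, m_i, m_i+1} ∩ [−1, 1] = {-1, 0, 1} → 3 states.
Total: 3.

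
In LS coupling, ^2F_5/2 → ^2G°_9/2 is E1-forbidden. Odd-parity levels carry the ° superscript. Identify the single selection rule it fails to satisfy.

Initial level: S=1/2, L=3, J=5/2, parity even. Final level: S=1/2, L=4, J=9/2, parity odd.
ΔS = 0: S: 1/2 → 1/2 — passes.
ΔL = 0, ±1 (not L=0↔0): L: 3 → 4, ΔL = +1 — passes.
Parity must change: even → odd — passes.
ΔJ = 0, ±1 (not J=0↔0): J: 5/2 → 9/2, ΔJ = +2 — fails.

the ΔJ = 0, ±1 rule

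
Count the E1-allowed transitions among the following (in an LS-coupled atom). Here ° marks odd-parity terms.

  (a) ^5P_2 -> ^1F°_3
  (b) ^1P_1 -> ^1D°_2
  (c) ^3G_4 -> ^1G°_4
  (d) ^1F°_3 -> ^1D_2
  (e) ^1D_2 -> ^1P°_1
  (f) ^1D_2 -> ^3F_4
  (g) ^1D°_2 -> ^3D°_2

(a) forbidden (ΔS, ΔL fail)
(b) allowed
(c) forbidden (ΔS fails)
(d) allowed
(e) allowed
(f) forbidden (parity, ΔS, ΔJ fail)
(g) forbidden (parity, ΔS fail)
Total allowed: 3 of 7.

3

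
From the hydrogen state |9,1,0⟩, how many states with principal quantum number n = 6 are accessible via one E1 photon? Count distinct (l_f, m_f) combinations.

E1 requires Δl = ±1, so l_f ∈ {0, 2}; with 0 ≤ l_f ≤ n_f−1 = 5, the allowed l_f values are {0, 2}.
For l_f = 0: m_f ∈ {m_i−1, m_i, m_i+1} ∩ [−0, 0] = {0} → 1 state.
For l_f = 2: m_f ∈ {m_i−1, m_i, m_i+1} ∩ [−2, 2] = {-1, 0, 1} → 3 states.
Total: 4.

4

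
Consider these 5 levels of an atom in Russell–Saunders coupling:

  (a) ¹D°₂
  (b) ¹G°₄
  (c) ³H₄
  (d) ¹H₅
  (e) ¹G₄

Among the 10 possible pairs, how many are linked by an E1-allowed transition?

2

(a)–(b): forbidden (parity, ΔL, ΔJ).
(a)–(c): forbidden (ΔS, ΔL, ΔJ).
(a)–(d): forbidden (ΔL, ΔJ).
(a)–(e): forbidden (ΔL, ΔJ).
(b)–(c): forbidden (ΔS).
(b)–(d): allowed.
(b)–(e): allowed.
(c)–(d): forbidden (parity, ΔS).
(c)–(e): forbidden (parity, ΔS).
(d)–(e): forbidden (parity).
Allowed pairs: 2 of 10.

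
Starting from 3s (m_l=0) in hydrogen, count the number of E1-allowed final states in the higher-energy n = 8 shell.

E1 requires Δl = ±1, so l_f ∈ {-1, 1}; with 0 ≤ l_f ≤ n_f−1 = 7, the allowed l_f values are {1}.
For l_f = 1: m_f ∈ {m_i−1, m_i, m_i+1} ∩ [−1, 1] = {-1, 0, 1} → 3 states.
Total: 3.

3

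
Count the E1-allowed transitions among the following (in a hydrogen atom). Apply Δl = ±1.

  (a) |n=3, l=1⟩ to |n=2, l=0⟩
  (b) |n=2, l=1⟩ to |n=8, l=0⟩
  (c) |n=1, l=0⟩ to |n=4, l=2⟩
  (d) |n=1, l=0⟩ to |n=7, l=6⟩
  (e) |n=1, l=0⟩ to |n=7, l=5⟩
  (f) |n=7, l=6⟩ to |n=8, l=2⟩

2

(a) allowed
(b) allowed
(c) forbidden — Δl = +2 (E1 requires Δl = ±1)
(d) forbidden — Δl = +6 (E1 requires Δl = ±1)
(e) forbidden — Δl = +5 (E1 requires Δl = ±1)
(f) forbidden — Δl = -4 (E1 requires Δl = ±1)
Total allowed: 2 of 6.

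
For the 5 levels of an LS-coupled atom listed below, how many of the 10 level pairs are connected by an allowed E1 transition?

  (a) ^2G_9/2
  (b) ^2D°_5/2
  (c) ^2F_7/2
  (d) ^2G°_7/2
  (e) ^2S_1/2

3

(a)–(b): forbidden (ΔL, ΔJ).
(a)–(c): forbidden (parity).
(a)–(d): allowed.
(a)–(e): forbidden (parity, ΔL, ΔJ).
(b)–(c): allowed.
(b)–(d): forbidden (parity, ΔL).
(b)–(e): forbidden (ΔL, ΔJ).
(c)–(d): allowed.
(c)–(e): forbidden (parity, ΔL, ΔJ).
(d)–(e): forbidden (ΔL, ΔJ).
Allowed pairs: 3 of 10.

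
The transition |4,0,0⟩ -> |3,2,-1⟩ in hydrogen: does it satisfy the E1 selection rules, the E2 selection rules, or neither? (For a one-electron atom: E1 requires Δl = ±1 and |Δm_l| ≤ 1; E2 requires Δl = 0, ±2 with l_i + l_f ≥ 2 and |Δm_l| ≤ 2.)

Δl = 2 − 0 = +2; l_i + l_f = 2.
Δm_l = -1.
E1 (Δl = ±1, |Δm_l| ≤ 1): not satisfied.
E2 (Δl = 0,±2, l_i+l_f ≥ 2, |Δm_l| ≤ 2): satisfied.

E2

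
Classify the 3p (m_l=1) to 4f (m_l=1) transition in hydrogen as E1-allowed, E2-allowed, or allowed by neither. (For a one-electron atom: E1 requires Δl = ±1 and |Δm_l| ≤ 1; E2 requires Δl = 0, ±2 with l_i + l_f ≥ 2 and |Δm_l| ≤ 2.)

Δl = 3 − 1 = +2; l_i + l_f = 4.
Δm_l = +0.
E1 (Δl = ±1, |Δm_l| ≤ 1): not satisfied.
E2 (Δl = 0,±2, l_i+l_f ≥ 2, |Δm_l| ≤ 2): satisfied.

E2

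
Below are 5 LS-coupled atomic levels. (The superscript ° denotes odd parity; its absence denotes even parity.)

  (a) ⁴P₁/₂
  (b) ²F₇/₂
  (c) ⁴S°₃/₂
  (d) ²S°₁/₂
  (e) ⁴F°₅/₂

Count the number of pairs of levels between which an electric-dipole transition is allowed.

(a)–(b): forbidden (parity, ΔS, ΔL, ΔJ).
(a)–(c): allowed.
(a)–(d): forbidden (ΔS).
(a)–(e): forbidden (ΔL, ΔJ).
(b)–(c): forbidden (ΔS, ΔL, ΔJ).
(b)–(d): forbidden (ΔL, ΔJ).
(b)–(e): forbidden (ΔS).
(c)–(d): forbidden (parity, ΔS, ΔL).
(c)–(e): forbidden (parity, ΔL).
(d)–(e): forbidden (parity, ΔS, ΔL, ΔJ).
Allowed pairs: 1 of 10.

1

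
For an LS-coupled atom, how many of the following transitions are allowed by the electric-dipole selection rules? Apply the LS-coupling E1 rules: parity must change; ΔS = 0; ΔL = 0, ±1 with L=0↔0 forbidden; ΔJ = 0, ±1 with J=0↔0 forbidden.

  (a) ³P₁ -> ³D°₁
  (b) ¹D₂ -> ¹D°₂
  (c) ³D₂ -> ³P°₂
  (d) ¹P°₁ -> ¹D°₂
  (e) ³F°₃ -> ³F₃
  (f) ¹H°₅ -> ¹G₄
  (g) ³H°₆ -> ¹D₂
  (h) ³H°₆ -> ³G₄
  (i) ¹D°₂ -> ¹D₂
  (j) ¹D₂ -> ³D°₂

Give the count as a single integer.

6

(a) allowed
(b) allowed
(c) allowed
(d) forbidden (parity fails)
(e) allowed
(f) allowed
(g) forbidden (ΔS, ΔL, ΔJ fail)
(h) forbidden (ΔJ fails)
(i) allowed
(j) forbidden (ΔS fails)
Total allowed: 6 of 10.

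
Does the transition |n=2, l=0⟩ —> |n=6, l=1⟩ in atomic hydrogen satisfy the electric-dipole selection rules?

Δl = 1 − 0 = +1; the E1 rule Δl = ±1 is ✓.
All E1 selection rules are satisfied.

allowed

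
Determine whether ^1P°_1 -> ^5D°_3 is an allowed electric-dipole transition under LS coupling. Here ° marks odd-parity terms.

Reading off the term symbols: S 0→2, L 1→2, J 1→3, parity odd→odd.
Parity must change: odd → odd — ✗.
ΔS = 0: S: 0 → 2 — ✗.
ΔL = 0, ±1 (not L=0↔0): L: 1 → 2, ΔL = +1 — ✓.
ΔJ = 0, ±1 (not J=0↔0): J: 1 → 3, ΔJ = +2 — ✗.
Rule(s) violated: parity, ΔS, ΔJ.

forbidden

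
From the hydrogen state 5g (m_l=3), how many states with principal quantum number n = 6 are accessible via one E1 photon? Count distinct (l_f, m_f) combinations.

E1 requires Δl = ±1, so l_f ∈ {3, 5}; with 0 ≤ l_f ≤ n_f−1 = 5, the allowed l_f values are {3, 5}.
For l_f = 3: m_f ∈ {m_i−1, m_i, m_i+1} ∩ [−3, 3] = {2, 3} → 2 states.
For l_f = 5: m_f ∈ {m_i−1, m_i, m_i+1} ∩ [−5, 5] = {2, 3, 4} → 3 states.
Total: 5.

5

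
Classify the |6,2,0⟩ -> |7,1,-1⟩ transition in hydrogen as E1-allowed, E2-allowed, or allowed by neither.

E1

Δl = 1 − 2 = -1; l_i + l_f = 3.
Δm_l = -1.
E1 (Δl = ±1, |Δm_l| ≤ 1): satisfied.
E2 (Δl = 0,±2, l_i+l_f ≥ 2, |Δm_l| ≤ 2): not satisfied.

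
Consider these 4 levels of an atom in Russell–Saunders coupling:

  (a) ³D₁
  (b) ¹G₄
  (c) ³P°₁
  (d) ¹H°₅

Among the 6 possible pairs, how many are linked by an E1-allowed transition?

(a)–(b): forbidden (parity, ΔS, ΔL, ΔJ).
(a)–(c): allowed.
(a)–(d): forbidden (ΔS, ΔL, ΔJ).
(b)–(c): forbidden (ΔS, ΔL, ΔJ).
(b)–(d): allowed.
(c)–(d): forbidden (parity, ΔS, ΔL, ΔJ).
Allowed pairs: 2 of 6.

2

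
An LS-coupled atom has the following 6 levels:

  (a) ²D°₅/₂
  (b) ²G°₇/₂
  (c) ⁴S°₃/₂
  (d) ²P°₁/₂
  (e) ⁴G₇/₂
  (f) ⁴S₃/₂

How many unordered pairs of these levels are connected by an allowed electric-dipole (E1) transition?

(a)–(b): forbidden (parity, ΔL).
(a)–(c): forbidden (parity, ΔS, ΔL).
(a)–(d): forbidden (parity, ΔJ).
(a)–(e): forbidden (ΔS, ΔL).
(a)–(f): forbidden (ΔS, ΔL).
(b)–(c): forbidden (parity, ΔS, ΔL, ΔJ).
(b)–(d): forbidden (parity, ΔL, ΔJ).
(b)–(e): forbidden (ΔS).
(b)–(f): forbidden (ΔS, ΔL, ΔJ).
(c)–(d): forbidden (parity, ΔS).
(c)–(e): forbidden (ΔL, ΔJ).
(c)–(f): forbidden (ΔL).
(d)–(e): forbidden (ΔS, ΔL, ΔJ).
(d)–(f): forbidden (ΔS).
(e)–(f): forbidden (parity, ΔL, ΔJ).
Allowed pairs: 0 of 15.

0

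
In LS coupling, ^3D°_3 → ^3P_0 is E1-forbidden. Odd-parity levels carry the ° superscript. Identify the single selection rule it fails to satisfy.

Initial level: S=1, L=2, J=3, parity odd. Final level: S=1, L=1, J=0, parity even.
ΔS = 0: S: 1 → 1 — passes.
ΔL = 0, ±1 (not L=0↔0): L: 2 → 1, ΔL = -1 — passes.
ΔJ = 0, ±1 (not J=0↔0): J: 3 → 0, ΔJ = -3 — fails.
Parity must change: odd → even — passes.

the ΔJ = 0, ±1 rule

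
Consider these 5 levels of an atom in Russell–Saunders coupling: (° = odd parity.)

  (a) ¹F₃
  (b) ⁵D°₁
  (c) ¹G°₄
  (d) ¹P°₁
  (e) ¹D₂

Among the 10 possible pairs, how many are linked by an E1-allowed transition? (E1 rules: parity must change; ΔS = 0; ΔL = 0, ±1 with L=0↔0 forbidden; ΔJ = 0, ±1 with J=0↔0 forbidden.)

2

(a)–(b): forbidden (ΔS, ΔJ).
(a)–(c): allowed.
(a)–(d): forbidden (ΔL, ΔJ).
(a)–(e): forbidden (parity).
(b)–(c): forbidden (parity, ΔS, ΔL, ΔJ).
(b)–(d): forbidden (parity, ΔS).
(b)–(e): forbidden (ΔS).
(c)–(d): forbidden (parity, ΔL, ΔJ).
(c)–(e): forbidden (ΔL, ΔJ).
(d)–(e): allowed.
Allowed pairs: 2 of 10.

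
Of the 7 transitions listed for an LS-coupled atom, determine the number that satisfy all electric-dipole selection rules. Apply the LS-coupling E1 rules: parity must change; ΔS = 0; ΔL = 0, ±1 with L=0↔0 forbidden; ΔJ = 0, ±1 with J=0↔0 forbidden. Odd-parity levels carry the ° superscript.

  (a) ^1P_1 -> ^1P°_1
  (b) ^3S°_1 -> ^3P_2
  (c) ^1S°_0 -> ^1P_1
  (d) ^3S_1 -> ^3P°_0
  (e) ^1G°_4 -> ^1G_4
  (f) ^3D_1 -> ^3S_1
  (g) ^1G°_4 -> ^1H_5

(a) allowed
(b) allowed
(c) allowed
(d) allowed
(e) allowed
(f) forbidden (parity, ΔL fail)
(g) allowed
Total allowed: 6 of 7.

6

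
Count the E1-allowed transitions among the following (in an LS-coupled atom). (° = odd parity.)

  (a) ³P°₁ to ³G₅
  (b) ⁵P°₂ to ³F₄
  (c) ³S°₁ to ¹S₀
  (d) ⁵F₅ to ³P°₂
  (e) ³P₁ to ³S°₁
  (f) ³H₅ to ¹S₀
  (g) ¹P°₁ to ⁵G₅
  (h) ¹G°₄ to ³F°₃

(a) forbidden (ΔL, ΔJ fail)
(b) forbidden (ΔS, ΔL, ΔJ fail)
(c) forbidden (ΔS, ΔL fail)
(d) forbidden (ΔS, ΔL, ΔJ fail)
(e) allowed
(f) forbidden (parity, ΔS, ΔL, ΔJ fail)
(g) forbidden (ΔS, ΔL, ΔJ fail)
(h) forbidden (parity, ΔS fail)
Total allowed: 1 of 8.

1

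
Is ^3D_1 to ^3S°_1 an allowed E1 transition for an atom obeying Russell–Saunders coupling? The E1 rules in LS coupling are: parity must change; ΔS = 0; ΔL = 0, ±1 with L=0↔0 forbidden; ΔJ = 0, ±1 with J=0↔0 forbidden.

forbidden

Parity must change: even → odd — satisfied.
ΔS = 0: S: 1 → 1 — satisfied.
ΔL = 0, ±1 (not L=0↔0): L: 2 → 0, ΔL = -2 — violated.
ΔJ = 0, ±1 (not J=0↔0): J: 1 → 1, ΔJ = +0 — satisfied.
Rule(s) violated: ΔL.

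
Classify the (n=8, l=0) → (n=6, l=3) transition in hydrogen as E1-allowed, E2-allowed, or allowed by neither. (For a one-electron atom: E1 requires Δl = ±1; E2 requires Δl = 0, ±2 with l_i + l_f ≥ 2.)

Δl = 3 − 0 = +3; l_i + l_f = 3.
E1 (Δl = ±1): not satisfied.
E2 (Δl = 0,±2, l_i+l_f ≥ 2): not satisfied.

neither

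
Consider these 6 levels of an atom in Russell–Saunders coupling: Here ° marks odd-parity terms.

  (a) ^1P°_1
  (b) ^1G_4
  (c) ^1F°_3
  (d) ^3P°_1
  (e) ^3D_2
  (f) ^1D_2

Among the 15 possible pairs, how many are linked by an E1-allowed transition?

4

(a)–(b): forbidden (ΔL, ΔJ).
(a)–(c): forbidden (parity, ΔL, ΔJ).
(a)–(d): forbidden (parity, ΔS).
(a)–(e): forbidden (ΔS).
(a)–(f): allowed.
(b)–(c): allowed.
(b)–(d): forbidden (ΔS, ΔL, ΔJ).
(b)–(e): forbidden (parity, ΔS, ΔL, ΔJ).
(b)–(f): forbidden (parity, ΔL, ΔJ).
(c)–(d): forbidden (parity, ΔS, ΔL, ΔJ).
(c)–(e): forbidden (ΔS).
(c)–(f): allowed.
(d)–(e): allowed.
(d)–(f): forbidden (ΔS).
(e)–(f): forbidden (parity, ΔS).
Allowed pairs: 4 of 15.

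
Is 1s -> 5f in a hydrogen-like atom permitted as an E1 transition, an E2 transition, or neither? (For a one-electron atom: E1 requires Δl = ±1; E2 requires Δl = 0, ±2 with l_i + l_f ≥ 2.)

neither

Δl = 3 − 0 = +3; l_i + l_f = 3.
E1 (Δl = ±1): not satisfied.
E2 (Δl = 0,±2, l_i+l_f ≥ 2): not satisfied.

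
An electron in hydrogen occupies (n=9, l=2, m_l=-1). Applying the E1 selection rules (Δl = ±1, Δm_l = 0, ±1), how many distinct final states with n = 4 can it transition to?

5

E1 requires Δl = ±1, so l_f ∈ {1, 3}; with 0 ≤ l_f ≤ n_f−1 = 3, the allowed l_f values are {1, 3}.
For l_f = 1: m_f ∈ {m_i−1, m_i, m_i+1} ∩ [−1, 1] = {-1, 0} → 2 states.
For l_f = 3: m_f ∈ {m_i−1, m_i, m_i+1} ∩ [−3, 3] = {-2, -1, 0} → 3 states.
Total: 5.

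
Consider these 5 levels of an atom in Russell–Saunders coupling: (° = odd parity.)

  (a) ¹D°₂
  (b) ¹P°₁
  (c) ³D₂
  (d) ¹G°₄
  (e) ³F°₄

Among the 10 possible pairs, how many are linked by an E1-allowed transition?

(a)–(b): forbidden (parity).
(a)–(c): forbidden (ΔS).
(a)–(d): forbidden (parity, ΔL, ΔJ).
(a)–(e): forbidden (parity, ΔS, ΔJ).
(b)–(c): forbidden (ΔS).
(b)–(d): forbidden (parity, ΔL, ΔJ).
(b)–(e): forbidden (parity, ΔS, ΔL, ΔJ).
(c)–(d): forbidden (ΔS, ΔL, ΔJ).
(c)–(e): forbidden (ΔJ).
(d)–(e): forbidden (parity, ΔS).
Allowed pairs: 0 of 10.

0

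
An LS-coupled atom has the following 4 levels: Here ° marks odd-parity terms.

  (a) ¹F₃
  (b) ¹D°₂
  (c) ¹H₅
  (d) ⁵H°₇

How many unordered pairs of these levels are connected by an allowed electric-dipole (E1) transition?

1

(a)–(b): allowed.
(a)–(c): forbidden (parity, ΔL, ΔJ).
(a)–(d): forbidden (ΔS, ΔL, ΔJ).
(b)–(c): forbidden (ΔL, ΔJ).
(b)–(d): forbidden (parity, ΔS, ΔL, ΔJ).
(c)–(d): forbidden (ΔS, ΔJ).
Allowed pairs: 1 of 6.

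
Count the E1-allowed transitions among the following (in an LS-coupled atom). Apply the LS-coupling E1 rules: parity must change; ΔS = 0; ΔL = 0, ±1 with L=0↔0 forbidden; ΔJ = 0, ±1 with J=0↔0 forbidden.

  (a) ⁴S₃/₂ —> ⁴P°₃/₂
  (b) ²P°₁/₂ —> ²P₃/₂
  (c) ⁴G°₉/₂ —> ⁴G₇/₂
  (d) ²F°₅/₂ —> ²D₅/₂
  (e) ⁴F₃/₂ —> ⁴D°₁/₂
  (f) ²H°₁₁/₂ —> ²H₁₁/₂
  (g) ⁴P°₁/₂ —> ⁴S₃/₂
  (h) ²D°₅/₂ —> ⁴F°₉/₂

7

(a) allowed
(b) allowed
(c) allowed
(d) allowed
(e) allowed
(f) allowed
(g) allowed
(h) forbidden (parity, ΔS, ΔJ fail)
Total allowed: 7 of 8.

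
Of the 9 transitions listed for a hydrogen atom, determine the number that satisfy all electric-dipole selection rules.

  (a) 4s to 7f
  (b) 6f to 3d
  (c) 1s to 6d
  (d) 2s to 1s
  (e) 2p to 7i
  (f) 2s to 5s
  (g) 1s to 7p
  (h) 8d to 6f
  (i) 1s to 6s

(a) forbidden — Δl = +3 (E1 requires Δl = ±1)
(b) allowed
(c) forbidden — Δl = +2 (E1 requires Δl = ±1)
(d) forbidden — Δl = +0 (E1 requires Δl = ±1)
(e) forbidden — Δl = +5 (E1 requires Δl = ±1)
(f) forbidden — Δl = +0 (E1 requires Δl = ±1)
(g) allowed
(h) allowed
(i) forbidden — Δl = +0 (E1 requires Δl = ±1)
Total allowed: 3 of 9.

3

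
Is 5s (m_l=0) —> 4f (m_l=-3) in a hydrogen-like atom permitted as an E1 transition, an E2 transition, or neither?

neither

Δl = 3 − 0 = +3; l_i + l_f = 3.
Δm_l = -3.
E1 (Δl = ±1, |Δm_l| ≤ 1): not satisfied.
E2 (Δl = 0,±2, l_i+l_f ≥ 2, |Δm_l| ≤ 2): not satisfied.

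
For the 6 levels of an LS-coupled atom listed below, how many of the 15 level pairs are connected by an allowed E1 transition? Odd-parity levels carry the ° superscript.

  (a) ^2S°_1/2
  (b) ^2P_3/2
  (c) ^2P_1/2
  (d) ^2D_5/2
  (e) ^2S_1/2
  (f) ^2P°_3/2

6

(a)–(b): allowed.
(a)–(c): allowed.
(a)–(d): forbidden (ΔL, ΔJ).
(a)–(e): forbidden (ΔL).
(a)–(f): forbidden (parity).
(b)–(c): forbidden (parity).
(b)–(d): forbidden (parity).
(b)–(e): forbidden (parity).
(b)–(f): allowed.
(c)–(d): forbidden (parity, ΔJ).
(c)–(e): forbidden (parity).
(c)–(f): allowed.
(d)–(e): forbidden (parity, ΔL, ΔJ).
(d)–(f): allowed.
(e)–(f): allowed.
Allowed pairs: 6 of 15.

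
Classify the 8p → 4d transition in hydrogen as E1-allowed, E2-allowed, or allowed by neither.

Δl = 2 − 1 = +1; l_i + l_f = 3.
E1 (Δl = ±1): satisfied.
E2 (Δl = 0,±2, l_i+l_f ≥ 2): not satisfied.

E1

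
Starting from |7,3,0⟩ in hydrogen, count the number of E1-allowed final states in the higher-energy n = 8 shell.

E1 requires Δl = ±1, so l_f ∈ {2, 4}; with 0 ≤ l_f ≤ n_f−1 = 7, the allowed l_f values are {2, 4}.
For l_f = 2: m_f ∈ {m_i−1, m_i, m_i+1} ∩ [−2, 2] = {-1, 0, 1} → 3 states.
For l_f = 4: m_f ∈ {m_i−1, m_i, m_i+1} ∩ [−4, 4] = {-1, 0, 1} → 3 states.
Total: 6.

6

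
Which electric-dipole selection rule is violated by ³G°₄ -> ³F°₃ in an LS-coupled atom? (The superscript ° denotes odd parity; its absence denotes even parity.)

Reading off the term symbols: S 1→1, L 4→3, J 4→3, parity odd→odd.
ΔL = 0, ±1 (not L=0↔0): L: 4 → 3, ΔL = -1 — passes.
ΔS = 0: S: 1 → 1 — passes.
Parity must change: odd → odd — fails.
ΔJ = 0, ±1 (not J=0↔0): J: 4 → 3, ΔJ = -1 — passes.

parity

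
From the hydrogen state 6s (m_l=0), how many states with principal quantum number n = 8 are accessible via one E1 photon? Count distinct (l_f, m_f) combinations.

E1 requires Δl = ±1, so l_f ∈ {-1, 1}; with 0 ≤ l_f ≤ n_f−1 = 7, the allowed l_f values are {1}.
For l_f = 1: m_f ∈ {m_i−1, m_i, m_i+1} ∩ [−1, 1] = {-1, 0, 1} → 3 states.
Total: 3.

3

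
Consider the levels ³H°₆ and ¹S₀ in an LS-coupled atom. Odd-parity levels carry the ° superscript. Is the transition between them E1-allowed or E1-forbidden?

Reading off the term symbols: S 1→0, L 5→0, J 6→0, parity odd→even.
ΔS = 0: S: 1 → 0 — violated.
ΔL = 0, ±1 (not L=0↔0): L: 5 → 0, ΔL = -5 — violated.
Parity must change: odd → even — satisfied.
ΔJ = 0, ±1 (not J=0↔0): J: 6 → 0, ΔJ = -6 — violated.
Rule(s) violated: ΔS, ΔL, ΔJ.

forbidden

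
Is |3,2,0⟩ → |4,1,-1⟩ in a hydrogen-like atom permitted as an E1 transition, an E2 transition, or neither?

Δl = 1 − 2 = -1; l_i + l_f = 3.
Δm_l = -1.
E1 (Δl = ±1, |Δm_l| ≤ 1): satisfied.
E2 (Δl = 0,±2, l_i+l_f ≥ 2, |Δm_l| ≤ 2): not satisfied.

E1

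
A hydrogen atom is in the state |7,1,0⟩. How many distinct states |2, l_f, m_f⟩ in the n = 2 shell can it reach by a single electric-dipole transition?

1

E1 requires Δl = ±1, so l_f ∈ {0, 2}; with 0 ≤ l_f ≤ n_f−1 = 1, the allowed l_f values are {0}.
For l_f = 0: m_f ∈ {m_i−1, m_i, m_i+1} ∩ [−0, 0] = {0} → 1 state.
Total: 1.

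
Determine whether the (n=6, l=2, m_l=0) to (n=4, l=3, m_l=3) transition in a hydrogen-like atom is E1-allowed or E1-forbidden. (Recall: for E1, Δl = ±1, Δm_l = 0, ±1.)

l: 2 → 3 (Δl = +1). Δl = ±1 satisfied.
Δm_l = 3 − (0) = +3. E1 requires Δm_l = 0, ±1: violated.
The transition is electric-dipole forbidden.

forbidden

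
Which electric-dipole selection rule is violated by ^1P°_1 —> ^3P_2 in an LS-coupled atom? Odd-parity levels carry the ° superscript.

the ΔS = 0 rule

Reading off the term symbols: S 0→1, L 1→1, J 1→2, parity odd→even.
Parity must change: odd → even — ok.
ΔS = 0: S: 0 → 1 — fails.
ΔL = 0, ±1 (not L=0↔0): L: 1 → 1, ΔL = +0 — ok.
ΔJ = 0, ±1 (not J=0↔0): J: 1 → 2, ΔJ = +1 — ok.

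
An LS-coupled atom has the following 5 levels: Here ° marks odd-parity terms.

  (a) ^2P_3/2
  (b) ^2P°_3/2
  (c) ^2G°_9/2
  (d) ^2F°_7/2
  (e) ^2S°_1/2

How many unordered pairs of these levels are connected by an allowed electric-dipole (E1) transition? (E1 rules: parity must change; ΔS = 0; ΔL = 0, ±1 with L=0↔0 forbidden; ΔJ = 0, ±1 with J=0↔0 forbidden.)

2

(a)–(b): allowed.
(a)–(c): forbidden (ΔL, ΔJ).
(a)–(d): forbidden (ΔL, ΔJ).
(a)–(e): allowed.
(b)–(c): forbidden (parity, ΔL, ΔJ).
(b)–(d): forbidden (parity, ΔL, ΔJ).
(b)–(e): forbidden (parity).
(c)–(d): forbidden (parity).
(c)–(e): forbidden (parity, ΔL, ΔJ).
(d)–(e): forbidden (parity, ΔL, ΔJ).
Allowed pairs: 2 of 10.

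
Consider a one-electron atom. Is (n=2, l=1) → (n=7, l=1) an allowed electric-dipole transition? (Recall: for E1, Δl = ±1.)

forbidden

l: 1 → 1 (Δl = +0). Δl = ±1 fails.
The transition is electric-dipole forbidden.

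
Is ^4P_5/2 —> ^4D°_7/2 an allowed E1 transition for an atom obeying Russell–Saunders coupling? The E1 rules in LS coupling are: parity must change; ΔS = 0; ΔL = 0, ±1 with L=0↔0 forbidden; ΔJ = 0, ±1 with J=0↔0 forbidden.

allowed

Parity must change: even → odd — satisfied.
ΔS = 0: S: 3/2 → 3/2 — satisfied.
ΔL = 0, ±1 (not L=0↔0): L: 1 → 2, ΔL = +1 — satisfied.
ΔJ = 0, ±1 (not J=0↔0): J: 5/2 → 7/2, ΔJ = +1 — satisfied.
All four E1 rules are satisfied.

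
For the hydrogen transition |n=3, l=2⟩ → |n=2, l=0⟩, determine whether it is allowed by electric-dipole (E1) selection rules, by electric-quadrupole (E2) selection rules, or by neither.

E2

Δl = 0 − 2 = -2; l_i + l_f = 2.
E1 (Δl = ±1): not satisfied.
E2 (Δl = 0,±2, l_i+l_f ≥ 2): satisfied.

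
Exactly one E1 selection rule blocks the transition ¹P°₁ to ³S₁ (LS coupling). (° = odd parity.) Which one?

Initial level: S=0, L=1, J=1, parity odd. Final level: S=1, L=0, J=1, parity even.
ΔJ = 0, ±1 (not J=0↔0): J: 1 → 1, ΔJ = +0 — ✓.
ΔS = 0: S: 0 → 1 — ✗.
Parity must change: odd → even — ✓.
ΔL = 0, ±1 (not L=0↔0): L: 1 → 0, ΔL = -1 — ✓.

the ΔS = 0 rule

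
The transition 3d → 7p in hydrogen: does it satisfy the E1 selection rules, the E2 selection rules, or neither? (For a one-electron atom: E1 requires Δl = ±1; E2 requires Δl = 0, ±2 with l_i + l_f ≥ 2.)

Δl = 1 − 2 = -1; l_i + l_f = 3.
E1 (Δl = ±1): satisfied.
E2 (Δl = 0,±2, l_i+l_f ≥ 2): not satisfied.

E1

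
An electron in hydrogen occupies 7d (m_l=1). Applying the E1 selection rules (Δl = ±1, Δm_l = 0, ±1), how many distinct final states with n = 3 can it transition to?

2

E1 requires Δl = ±1, so l_f ∈ {1, 3}; with 0 ≤ l_f ≤ n_f−1 = 2, the allowed l_f values are {1}.
For l_f = 1: m_f ∈ {m_i−1, m_i, m_i+1} ∩ [−1, 1] = {0, 1} → 2 states.
Total: 2.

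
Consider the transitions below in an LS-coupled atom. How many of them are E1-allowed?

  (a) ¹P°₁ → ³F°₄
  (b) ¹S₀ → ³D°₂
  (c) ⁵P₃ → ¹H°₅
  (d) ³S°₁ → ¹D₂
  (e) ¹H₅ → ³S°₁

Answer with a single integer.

0

(a) forbidden (parity, ΔS, ΔL, ΔJ fail)
(b) forbidden (ΔS, ΔL, ΔJ fail)
(c) forbidden (ΔS, ΔL, ΔJ fail)
(d) forbidden (ΔS, ΔL fail)
(e) forbidden (ΔS, ΔL, ΔJ fail)
Total allowed: 0 of 5.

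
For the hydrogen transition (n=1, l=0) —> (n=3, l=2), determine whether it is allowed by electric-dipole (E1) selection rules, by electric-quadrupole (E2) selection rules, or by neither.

Δl = 2 − 0 = +2; l_i + l_f = 2.
E1 (Δl = ±1): not satisfied.
E2 (Δl = 0,±2, l_i+l_f ≥ 2): satisfied.

E2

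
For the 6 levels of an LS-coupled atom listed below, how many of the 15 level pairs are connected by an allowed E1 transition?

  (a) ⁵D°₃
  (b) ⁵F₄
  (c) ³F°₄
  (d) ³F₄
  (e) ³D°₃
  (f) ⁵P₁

3

(a)–(b): allowed.
(a)–(c): forbidden (parity, ΔS).
(a)–(d): forbidden (ΔS).
(a)–(e): forbidden (parity, ΔS).
(a)–(f): forbidden (ΔJ).
(b)–(c): forbidden (ΔS).
(b)–(d): forbidden (parity, ΔS).
(b)–(e): forbidden (ΔS).
(b)–(f): forbidden (parity, ΔL, ΔJ).
(c)–(d): allowed.
(c)–(e): forbidden (parity).
(c)–(f): forbidden (ΔS, ΔL, ΔJ).
(d)–(e): allowed.
(d)–(f): forbidden (parity, ΔS, ΔL, ΔJ).
(e)–(f): forbidden (ΔS, ΔJ).
Allowed pairs: 3 of 15.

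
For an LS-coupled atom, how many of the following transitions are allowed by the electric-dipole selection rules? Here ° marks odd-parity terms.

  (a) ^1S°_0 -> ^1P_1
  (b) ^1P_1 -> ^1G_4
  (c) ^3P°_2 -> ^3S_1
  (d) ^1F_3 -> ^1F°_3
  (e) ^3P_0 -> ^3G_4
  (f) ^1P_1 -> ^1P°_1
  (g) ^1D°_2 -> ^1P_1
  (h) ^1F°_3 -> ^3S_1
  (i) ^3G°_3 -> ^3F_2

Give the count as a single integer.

6

(a) allowed
(b) forbidden (parity, ΔL, ΔJ fail)
(c) allowed
(d) allowed
(e) forbidden (parity, ΔL, ΔJ fail)
(f) allowed
(g) allowed
(h) forbidden (ΔS, ΔL, ΔJ fail)
(i) allowed
Total allowed: 6 of 9.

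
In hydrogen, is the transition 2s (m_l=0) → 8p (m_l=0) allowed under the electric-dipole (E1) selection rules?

Initial l = 0, final l = 1, so Δl = +1. E1 requires Δl = ±1: satisfied.
Δm_l = 0 − (0) = +0. E1 requires Δm_l = 0, ±1: satisfied.
All E1 selection rules are satisfied.

allowed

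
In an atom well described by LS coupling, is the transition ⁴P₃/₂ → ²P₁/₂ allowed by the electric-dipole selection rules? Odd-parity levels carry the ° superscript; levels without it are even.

Reading off the term symbols: S 3/2→1/2, L 1→1, J 3/2→1/2, parity even→even.
ΔJ = 0, ±1 (not J=0↔0): J: 3/2 → 1/2, ΔJ = -1 — satisfied.
Parity must change: even → even — violated.
ΔL = 0, ±1 (not L=0↔0): L: 1 → 1, ΔL = +0 — satisfied.
ΔS = 0: S: 3/2 → 1/2 — violated.
Rule(s) violated: parity, ΔS.

forbidden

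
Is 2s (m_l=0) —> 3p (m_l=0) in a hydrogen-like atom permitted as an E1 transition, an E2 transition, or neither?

Δl = 1 − 0 = +1; l_i + l_f = 1.
Δm_l = +0.
E1 (Δl = ±1, |Δm_l| ≤ 1): satisfied.
E2 (Δl = 0,±2, l_i+l_f ≥ 2, |Δm_l| ≤ 2): not satisfied.

E1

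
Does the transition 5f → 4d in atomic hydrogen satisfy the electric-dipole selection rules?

Initial l = 3, final l = 2, so Δl = -1. E1 requires Δl = ±1: passes.
All E1 selection rules are satisfied.

allowed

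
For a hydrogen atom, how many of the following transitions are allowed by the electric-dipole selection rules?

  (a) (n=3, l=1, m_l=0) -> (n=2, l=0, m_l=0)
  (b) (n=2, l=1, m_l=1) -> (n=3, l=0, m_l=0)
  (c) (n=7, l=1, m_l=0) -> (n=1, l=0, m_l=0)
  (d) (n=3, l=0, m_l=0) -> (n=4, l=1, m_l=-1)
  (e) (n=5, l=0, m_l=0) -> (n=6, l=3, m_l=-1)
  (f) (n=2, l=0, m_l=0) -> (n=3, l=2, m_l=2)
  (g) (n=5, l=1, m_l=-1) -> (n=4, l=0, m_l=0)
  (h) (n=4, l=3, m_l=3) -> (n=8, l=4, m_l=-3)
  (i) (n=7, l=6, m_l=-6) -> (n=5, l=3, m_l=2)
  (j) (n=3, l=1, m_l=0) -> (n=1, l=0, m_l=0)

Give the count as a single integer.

6

(a) allowed
(b) allowed
(c) allowed
(d) allowed
(e) forbidden — Δl = +3 (E1 requires Δl = ±1)
(f) forbidden — Δl = +2 (E1 requires Δl = ±1); Δm_l = +2 (E1 requires Δm_l = 0, ±1)
(g) allowed
(h) forbidden — Δm_l = -6 (E1 requires Δm_l = 0, ±1)
(i) forbidden — Δl = -3 (E1 requires Δl = ±1); Δm_l = +8 (E1 requires Δm_l = 0, ±1)
(j) allowed
Total allowed: 6 of 10.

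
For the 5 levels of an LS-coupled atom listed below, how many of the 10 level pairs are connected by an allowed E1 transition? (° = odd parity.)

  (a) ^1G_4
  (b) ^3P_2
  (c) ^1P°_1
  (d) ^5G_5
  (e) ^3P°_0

0

(a)–(b): forbidden (parity, ΔS, ΔL, ΔJ).
(a)–(c): forbidden (ΔL, ΔJ).
(a)–(d): forbidden (parity, ΔS).
(a)–(e): forbidden (ΔS, ΔL, ΔJ).
(b)–(c): forbidden (ΔS).
(b)–(d): forbidden (parity, ΔS, ΔL, ΔJ).
(b)–(e): forbidden (ΔJ).
(c)–(d): forbidden (ΔS, ΔL, ΔJ).
(c)–(e): forbidden (parity, ΔS).
(d)–(e): forbidden (ΔS, ΔL, ΔJ).
Allowed pairs: 0 of 10.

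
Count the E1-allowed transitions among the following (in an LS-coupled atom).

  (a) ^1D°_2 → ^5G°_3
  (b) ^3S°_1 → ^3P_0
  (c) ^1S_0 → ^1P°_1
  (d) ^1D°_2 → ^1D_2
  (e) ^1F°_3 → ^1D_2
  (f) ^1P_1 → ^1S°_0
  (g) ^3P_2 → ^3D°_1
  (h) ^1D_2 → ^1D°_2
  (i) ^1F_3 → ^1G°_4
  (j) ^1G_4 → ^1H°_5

9

(a) forbidden (parity, ΔS, ΔL fail)
(b) allowed
(c) allowed
(d) allowed
(e) allowed
(f) allowed
(g) allowed
(h) allowed
(i) allowed
(j) allowed
Total allowed: 9 of 10.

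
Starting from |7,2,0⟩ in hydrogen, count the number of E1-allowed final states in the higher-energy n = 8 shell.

6

E1 requires Δl = ±1, so l_f ∈ {1, 3}; with 0 ≤ l_f ≤ n_f−1 = 7, the allowed l_f values are {1, 3}.
For l_f = 1: m_f ∈ {m_i−1, m_i, m_i+1} ∩ [−1, 1] = {-1, 0, 1} → 3 states.
For l_f = 3: m_f ∈ {m_i−1, m_i, m_i+1} ∩ [−3, 3] = {-1, 0, 1} → 3 states.
Total: 6.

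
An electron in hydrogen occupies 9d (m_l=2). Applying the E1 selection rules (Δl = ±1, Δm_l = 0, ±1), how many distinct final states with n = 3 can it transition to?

1

E1 requires Δl = ±1, so l_f ∈ {1, 3}; with 0 ≤ l_f ≤ n_f−1 = 2, the allowed l_f values are {1}.
For l_f = 1: m_f ∈ {m_i−1, m_i, m_i+1} ∩ [−1, 1] = {1} → 1 state.
Total: 1.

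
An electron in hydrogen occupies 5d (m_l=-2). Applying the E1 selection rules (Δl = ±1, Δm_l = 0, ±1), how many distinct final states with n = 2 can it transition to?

1

E1 requires Δl = ±1, so l_f ∈ {1, 3}; with 0 ≤ l_f ≤ n_f−1 = 1, the allowed l_f values are {1}.
For l_f = 1: m_f ∈ {m_i−1, m_i, m_i+1} ∩ [−1, 1] = {-1} → 1 state.
Total: 1.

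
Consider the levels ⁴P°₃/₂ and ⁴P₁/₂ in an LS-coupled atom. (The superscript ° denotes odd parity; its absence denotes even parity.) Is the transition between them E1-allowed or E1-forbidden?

allowed

Initial level: S=3/2, L=1, J=3/2, parity odd. Final level: S=3/2, L=1, J=1/2, parity even.
Parity must change: odd → even — ok.
ΔS = 0: S: 3/2 → 3/2 — ok.
ΔL = 0, ±1 (not L=0↔0): L: 1 → 1, ΔL = +0 — ok.
ΔJ = 0, ±1 (not J=0↔0): J: 3/2 → 1/2, ΔJ = -1 — ok.
All four E1 rules are satisfied.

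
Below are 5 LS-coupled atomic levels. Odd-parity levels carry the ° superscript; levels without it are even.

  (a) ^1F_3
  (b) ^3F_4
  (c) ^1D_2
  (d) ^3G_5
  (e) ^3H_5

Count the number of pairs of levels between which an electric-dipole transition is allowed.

(a)–(b): forbidden (parity, ΔS).
(a)–(c): forbidden (parity).
(a)–(d): forbidden (parity, ΔS, ΔJ).
(a)–(e): forbidden (parity, ΔS, ΔL, ΔJ).
(b)–(c): forbidden (parity, ΔS, ΔJ).
(b)–(d): forbidden (parity).
(b)–(e): forbidden (parity, ΔL).
(c)–(d): forbidden (parity, ΔS, ΔL, ΔJ).
(c)–(e): forbidden (parity, ΔS, ΔL, ΔJ).
(d)–(e): forbidden (parity).
Allowed pairs: 0 of 10.

0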